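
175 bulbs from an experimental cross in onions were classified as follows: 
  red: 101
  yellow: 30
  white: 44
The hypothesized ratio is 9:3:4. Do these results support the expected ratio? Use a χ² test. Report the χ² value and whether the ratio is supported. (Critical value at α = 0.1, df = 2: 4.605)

Total ratio parts = 16. Expected numbers out of 175:
  red: 175 × 9/16 = 98.4375
  yellow: 175 × 3/16 = 32.8125
  white: 175 × 4/16 = 43.75
χ² = Σ (O − E)² / E
  red: (101 − 98.4375)² / 98.4375 = 0.0667
  yellow: (30 − 32.8125)² / 32.8125 = 0.2411
  white: (44 − 43.75)² / 43.75 = 0.0014
χ² = 0.0667 + 0.2411 + 0.0014 = 0.3092 ≈ 0.309
Degrees of freedom = 3 − 1 = 2; critical value at α = 0.1 is 4.605.
Since 0.309 < 4.605, we fail to reject the null hypothesis — the data are consistent with the 9:3:4 ratio.

0.309; consistent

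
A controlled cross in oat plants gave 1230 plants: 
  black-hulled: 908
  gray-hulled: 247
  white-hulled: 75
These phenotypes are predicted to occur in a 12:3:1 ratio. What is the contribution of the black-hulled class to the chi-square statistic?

Under the 12:3:1 hypothesis (Σ ratio = 16, N = 1230):
  black-hulled: 1230 × 12/16 = 922.5
  gray-hulled: 1230 × 3/16 = 230.625
  white-hulled: 1230 × 1/16 = 76.875
Contribution of black-hulled: (908 − 922.5)² / 922.5 = 0.2279

0.228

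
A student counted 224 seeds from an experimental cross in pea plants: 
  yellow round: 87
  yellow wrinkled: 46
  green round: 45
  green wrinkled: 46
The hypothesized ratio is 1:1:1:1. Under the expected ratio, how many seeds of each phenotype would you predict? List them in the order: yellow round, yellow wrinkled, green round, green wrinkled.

The 1:1:1:1 ratio has 4 parts, so with N = 224 the expected counts are:
  yellow round: 224 × 1/4 = 56
  yellow wrinkled: 224 × 1/4 = 56
  green round: 224 × 1/4 = 56
  green wrinkled: 224 × 1/4 = 56

56, 56, 56, 56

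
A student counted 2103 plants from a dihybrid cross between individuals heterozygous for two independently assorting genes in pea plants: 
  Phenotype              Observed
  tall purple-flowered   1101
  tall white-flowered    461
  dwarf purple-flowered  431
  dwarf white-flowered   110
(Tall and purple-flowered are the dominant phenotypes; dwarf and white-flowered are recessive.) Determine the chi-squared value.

23.864

A dihybrid F₂ with independent assortment and complete dominance at both loci gives a 9:3:3:1 phenotypic ratio.
Expected counts for N = 2103 under a 9:3:3:1 ratio (total parts = 16):
  tall purple-flowered: 2103 × 9/16 = 1182.9375
  tall white-flowered: 2103 × 3/16 = 394.3125
  dwarf purple-flowered: 2103 × 3/16 = 394.3125
  dwarf white-flowered: 2103 × 1/16 = 131.4375
χ² = Σ (O − E)² / E
  tall purple-flowered: (1101 − 1182.9375)² / 1182.9375 = 5.6755
  tall white-flowered: (461 − 394.3125)² / 394.3125 = 11.2784
  dwarf purple-flowered: (431 − 394.3125)² / 394.3125 = 3.4135
  dwarf white-flowered: (110 − 131.4375)² / 131.4375 = 3.4965
χ² = 5.6755 + 11.2784 + 3.4135 + 3.4965 = 23.8639 ≈ 23.864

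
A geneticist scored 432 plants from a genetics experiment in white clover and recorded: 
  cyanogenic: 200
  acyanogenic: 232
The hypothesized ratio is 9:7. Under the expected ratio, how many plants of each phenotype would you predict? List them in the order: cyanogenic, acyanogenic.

243, 189

Total ratio parts = 16. Expected numbers out of 432:
  cyanogenic: 432 × 9/16 = 243
  acyanogenic: 432 × 7/16 = 189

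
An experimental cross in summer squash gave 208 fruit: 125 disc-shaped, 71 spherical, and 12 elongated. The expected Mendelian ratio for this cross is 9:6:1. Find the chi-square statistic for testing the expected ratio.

Total ratio parts = 16. Expected numbers out of 208:
  disc-shaped: 208 × 9/16 = 117
  spherical: 208 × 6/16 = 78
  elongated: 208 × 1/16 = 13
χ² = Σ (O − E)² / E
  disc-shaped: (125 − 117)² / 117 = 0.5470
  spherical: (71 − 78)² / 78 = 0.6282
  elongated: (12 − 13)² / 13 = 0.0769
χ² = 0.5470 + 0.6282 + 0.0769 = 1.2521 ≈ 1.252

1.252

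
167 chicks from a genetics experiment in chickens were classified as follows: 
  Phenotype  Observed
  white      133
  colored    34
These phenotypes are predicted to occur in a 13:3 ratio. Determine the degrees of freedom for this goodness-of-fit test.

1

A goodness-of-fit test with 2 phenotype classes has df = 2 − 1 = 1.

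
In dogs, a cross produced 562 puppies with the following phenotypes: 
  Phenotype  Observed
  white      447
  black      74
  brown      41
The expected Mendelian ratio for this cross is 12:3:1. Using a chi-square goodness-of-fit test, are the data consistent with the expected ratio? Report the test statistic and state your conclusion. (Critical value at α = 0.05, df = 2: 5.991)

11.867; not consistent

Under the 12:3:1 hypothesis (Σ ratio = 16, N = 562):
  white: 562 × 12/16 = 421.5
  black: 562 × 3/16 = 105.375
  brown: 562 × 1/16 = 35.125
χ² = Σ (O − E)² / E
  white: (447 − 421.5)² / 421.5 = 1.5427
  black: (74 − 105.375)² / 105.375 = 9.3418
  brown: (41 − 35.125)² / 35.125 = 0.9827
χ² = 1.5427 + 9.3418 + 0.9827 = 11.8672 ≈ 11.867
Degrees of freedom = 3 − 1 = 2; critical value at α = 0.05 is 5.991.
Since 11.867 > 5.991, we reject the null hypothesis — the data do not fit the 12:3:1 ratio.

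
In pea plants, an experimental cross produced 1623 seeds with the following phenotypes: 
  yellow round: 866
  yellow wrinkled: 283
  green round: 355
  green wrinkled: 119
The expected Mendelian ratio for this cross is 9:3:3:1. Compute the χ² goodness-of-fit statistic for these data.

15.389

Expected counts for N = 1623 under a 9:3:3:1 ratio (total parts = 16):
  yellow round: 1623 × 9/16 = 912.9375
  yellow wrinkled: 1623 × 3/16 = 304.3125
  green round: 1623 × 3/16 = 304.3125
  green wrinkled: 1623 × 1/16 = 101.4375
χ² = Σ (O − E)² / E
  yellow round: (866 − 912.9375)² / 912.9375 = 2.4132
  yellow wrinkled: (283 − 304.3125)² / 304.3125 = 1.4926
  green round: (355 − 304.3125)² / 304.3125 = 8.4427
  green wrinkled: (119 − 101.4375)² / 101.4375 = 3.0407
χ² = 2.4132 + 1.4926 + 8.4427 + 3.0407 = 15.3892 ≈ 15.389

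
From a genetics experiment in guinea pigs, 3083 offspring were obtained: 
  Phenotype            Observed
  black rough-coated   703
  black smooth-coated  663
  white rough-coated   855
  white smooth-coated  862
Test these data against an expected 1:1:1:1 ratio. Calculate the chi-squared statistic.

Total ratio parts = 4. Expected numbers out of 3083:
  black rough-coated: 3083 × 1/4 = 770.75
  black smooth-coated: 3083 × 1/4 = 770.75
  white rough-coated: 3083 × 1/4 = 770.75
  white smooth-coated: 3083 × 1/4 = 770.75
χ² = Σ (O − E)² / E
  black rough-coated: (703 − 770.75)² / 770.75 = 5.9553
  black smooth-coated: (663 − 770.75)² / 770.75 = 15.0633
  white rough-coated: (855 − 770.75)² / 770.75 = 9.2093
  white smooth-coated: (862 − 770.75)² / 770.75 = 10.8032
χ² = 5.9553 + 15.0633 + 9.2093 + 10.8032 = 41.0311 ≈ 41.031

41.031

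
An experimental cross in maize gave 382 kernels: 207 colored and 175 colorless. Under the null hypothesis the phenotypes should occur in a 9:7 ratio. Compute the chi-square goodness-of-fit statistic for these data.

The 9:7 ratio has 16 parts, so with N = 382 the expected counts are:
  colored: 382 × 9/16 = 214.875
  colorless: 382 × 7/16 = 167.125
χ² = Σ (O − E)² / E
  colored: (207 − 214.875)² / 214.875 = 0.2886
  colorless: (175 − 167.125)² / 167.125 = 0.3711
χ² = 0.2886 + 0.3711 = 0.6597 ≈ 0.660

0.660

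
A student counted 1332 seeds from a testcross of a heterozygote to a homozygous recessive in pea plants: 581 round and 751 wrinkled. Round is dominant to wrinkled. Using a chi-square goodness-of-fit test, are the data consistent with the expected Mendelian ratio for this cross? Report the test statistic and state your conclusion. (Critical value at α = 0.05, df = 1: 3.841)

A testcross of a heterozygote (Aa × aa) gives a 1:1 phenotypic ratio.
Total ratio parts = 2. Expected numbers out of 1332:
  round: 1332 × 1/2 = 666
  wrinkled: 1332 × 1/2 = 666
χ² = Σ (O − E)² / E
  round: (581 − 666)² / 666 = 10.8483
  wrinkled: (751 − 666)² / 666 = 10.8483
χ² = 10.8483 + 10.8483 = 21.6966 ≈ 21.697
Degrees of freedom = 2 − 1 = 1; critical value at α = 0.05 is 3.841.
Since 21.697 > 3.841, we reject the null hypothesis — the data do not fit the 1:1 ratio.

21.697; not consistent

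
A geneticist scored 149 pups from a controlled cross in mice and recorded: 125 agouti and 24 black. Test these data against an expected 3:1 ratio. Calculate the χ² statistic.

Under the 3:1 hypothesis (Σ ratio = 4, N = 149):
  agouti: 149 × 3/4 = 111.75
  black: 149 × 1/4 = 37.25
χ² = Σ (O − E)² / E
  agouti: (125 − 111.75)² / 111.75 = 1.5710
  black: (24 − 37.25)² / 37.25 = 4.7131
χ² = 1.5710 + 4.7131 = 6.2841 ≈ 6.284

6.284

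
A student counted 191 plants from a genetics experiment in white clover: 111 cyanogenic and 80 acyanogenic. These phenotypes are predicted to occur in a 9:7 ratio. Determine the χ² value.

0.270

Under the 9:7 hypothesis (Σ ratio = 16, N = 191):
  cyanogenic: 191 × 9/16 = 107.4375
  acyanogenic: 191 × 7/16 = 83.5625
χ² = Σ (O − E)² / E
  cyanogenic: (111 − 107.4375)² / 107.4375 = 0.1181
  acyanogenic: (80 − 83.5625)² / 83.5625 = 0.1519
χ² = 0.1181 + 0.1519 = 0.270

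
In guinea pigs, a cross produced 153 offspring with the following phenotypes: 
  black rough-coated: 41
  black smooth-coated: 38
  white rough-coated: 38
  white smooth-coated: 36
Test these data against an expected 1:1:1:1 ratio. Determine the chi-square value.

0.333

Expected counts for N = 153 under a 1:1:1:1 ratio (total parts = 4):
  black rough-coated: 153 × 1/4 = 38.25
  black smooth-coated: 153 × 1/4 = 38.25
  white rough-coated: 153 × 1/4 = 38.25
  white smooth-coated: 153 × 1/4 = 38.25
χ² = Σ (O − E)² / E
  black rough-coated: (41 − 38.25)² / 38.25 = 0.1977
  black smooth-coated: (38 − 38.25)² / 38.25 = 0.0016
  white rough-coated: (38 − 38.25)² / 38.25 = 0.0016
  white smooth-coated: (36 − 38.25)² / 38.25 = 0.1324
χ² = 0.1977 + 0.0016 + 0.0016 + 0.1324 = 0.3333 ≈ 0.333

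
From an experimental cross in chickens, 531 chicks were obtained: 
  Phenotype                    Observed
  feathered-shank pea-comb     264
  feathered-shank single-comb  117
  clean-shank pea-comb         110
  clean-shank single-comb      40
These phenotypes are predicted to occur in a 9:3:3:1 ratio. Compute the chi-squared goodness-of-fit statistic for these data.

Total ratio parts = 16. Expected numbers out of 531:
  feathered-shank pea-comb: 531 × 9/16 = 298.6875
  feathered-shank single-comb: 531 × 3/16 = 99.5625
  clean-shank pea-comb: 531 × 3/16 = 99.5625
  clean-shank single-comb: 531 × 1/16 = 33.1875
χ² = Σ (O − E)² / E
  feathered-shank pea-comb: (264 − 298.6875)² / 298.6875 = 4.0284
  feathered-shank single-comb: (117 − 99.5625)² / 99.5625 = 3.0540
  clean-shank pea-comb: (110 − 99.5625)² / 99.5625 = 1.0942
  clean-shank single-comb: (40 − 33.1875)² / 33.1875 = 1.3984
χ² = 4.0284 + 3.0540 + 1.0942 + 1.3984 = 9.575

9.575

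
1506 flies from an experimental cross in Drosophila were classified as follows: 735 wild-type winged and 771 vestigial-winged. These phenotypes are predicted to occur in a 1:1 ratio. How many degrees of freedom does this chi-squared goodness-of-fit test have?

1

A goodness-of-fit test with 2 phenotype classes has df = 2 − 1 = 1.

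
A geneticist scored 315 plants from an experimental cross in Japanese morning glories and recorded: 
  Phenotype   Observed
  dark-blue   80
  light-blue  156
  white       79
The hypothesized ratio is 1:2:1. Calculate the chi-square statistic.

0.035

Expected counts for N = 315 under a 1:2:1 ratio (total parts = 4):
  dark-blue: 315 × 1/4 = 78.75
  light-blue: 315 × 2/4 = 157.5
  white: 315 × 1/4 = 78.75
χ² = Σ (O − E)² / E
  dark-blue: (80 − 78.75)² / 78.75 = 0.0198
  light-blue: (156 − 157.5)² / 157.5 = 0.0143
  white: (79 − 78.75)² / 78.75 = 0.0008
χ² = 0.0198 + 0.0143 + 0.0008 = 0.0349 ≈ 0.035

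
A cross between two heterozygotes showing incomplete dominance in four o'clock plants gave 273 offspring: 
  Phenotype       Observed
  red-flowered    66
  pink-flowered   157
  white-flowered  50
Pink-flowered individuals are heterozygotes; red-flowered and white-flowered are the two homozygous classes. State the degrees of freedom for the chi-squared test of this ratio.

2

With incomplete dominance, a heterozygote × heterozygote cross gives a 1:2:1 phenotypic ratio.
A goodness-of-fit test with 3 phenotype classes has df = 3 − 1 = 2.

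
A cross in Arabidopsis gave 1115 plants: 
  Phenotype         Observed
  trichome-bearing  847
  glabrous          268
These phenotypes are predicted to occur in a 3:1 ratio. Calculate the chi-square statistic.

Total ratio parts = 4. Expected numbers out of 1115:
  trichome-bearing: 1115 × 3/4 = 836.25
  glabrous: 1115 × 1/4 = 278.75
χ² = Σ (O − E)² / E
  trichome-bearing: (847 − 836.25)² / 836.25 = 0.1382
  glabrous: (268 − 278.75)² / 278.75 = 0.4146
χ² = 0.1382 + 0.4146 = 0.5528 ≈ 0.553

0.553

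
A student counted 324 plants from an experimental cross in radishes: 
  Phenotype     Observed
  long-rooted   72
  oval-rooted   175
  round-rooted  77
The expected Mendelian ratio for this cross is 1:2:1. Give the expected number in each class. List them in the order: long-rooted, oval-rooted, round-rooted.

81, 162, 81

Under the 1:2:1 hypothesis (Σ ratio = 4, N = 324):
  long-rooted: 324 × 1/4 = 81
  oval-rooted: 324 × 2/4 = 162
  round-rooted: 324 × 1/4 = 81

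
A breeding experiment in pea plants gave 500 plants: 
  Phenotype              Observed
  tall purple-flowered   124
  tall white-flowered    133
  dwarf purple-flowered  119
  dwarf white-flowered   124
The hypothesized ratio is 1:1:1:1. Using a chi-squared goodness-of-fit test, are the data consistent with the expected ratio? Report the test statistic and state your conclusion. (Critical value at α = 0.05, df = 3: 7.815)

0.816; consistent

The 1:1:1:1 ratio has 4 parts, so with N = 500 the expected counts are:
  tall purple-flowered: 500 × 1/4 = 125
  tall white-flowered: 500 × 1/4 = 125
  dwarf purple-flowered: 500 × 1/4 = 125
  dwarf white-flowered: 500 × 1/4 = 125
χ² = Σ (O − E)² / E
  tall purple-flowered: (124 − 125)² / 125 = 0.0080
  tall white-flowered: (133 − 125)² / 125 = 0.5120
  dwarf purple-flowered: (119 − 125)² / 125 = 0.2880
  dwarf white-flowered: (124 − 125)² / 125 = 0.0080
χ² = 0.0080 + 0.5120 + 0.2880 + 0.0080 = 0.816
Degrees of freedom = 4 − 1 = 3; critical value at α = 0.05 is 7.815.
Since 0.816 < 7.815, we fail to reject the null hypothesis — the data are consistent with the 1:1:1:1 ratio.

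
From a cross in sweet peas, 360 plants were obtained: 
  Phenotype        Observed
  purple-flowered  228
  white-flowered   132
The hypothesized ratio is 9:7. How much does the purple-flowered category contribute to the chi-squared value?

Expected counts for N = 360 under a 9:7 ratio (total parts = 16):
  purple-flowered: 360 × 9/16 = 202.5
  white-flowered: 360 × 7/16 = 157.5
Contribution of purple-flowered: (228 − 202.5)² / 202.5 = 3.2111

3.211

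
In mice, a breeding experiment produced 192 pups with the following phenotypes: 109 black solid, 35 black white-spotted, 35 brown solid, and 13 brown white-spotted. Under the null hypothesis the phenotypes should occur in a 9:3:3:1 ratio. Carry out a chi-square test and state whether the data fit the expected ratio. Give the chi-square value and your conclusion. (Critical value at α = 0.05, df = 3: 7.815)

Expected counts for N = 192 under a 9:3:3:1 ratio (total parts = 16):
  black solid: 192 × 9/16 = 108
  black white-spotted: 192 × 3/16 = 36
  brown solid: 192 × 3/16 = 36
  brown white-spotted: 192 × 1/16 = 12
χ² = Σ (O − E)² / E
  black solid: (109 − 108)² / 108 = 0.0093
  black white-spotted: (35 − 36)² / 36 = 0.0278
  brown solid: (35 − 36)² / 36 = 0.0278
  brown white-spotted: (13 − 12)² / 12 = 0.0833
χ² = 0.0093 + 0.0278 + 0.0278 + 0.0833 = 0.1482 ≈ 0.148
Degrees of freedom = 4 − 1 = 3; critical value at α = 0.05 is 7.815.
Since 0.148 < 7.815, we fail to reject the null hypothesis — the data are consistent with the 9:3:3:1 ratio.

0.148; consistent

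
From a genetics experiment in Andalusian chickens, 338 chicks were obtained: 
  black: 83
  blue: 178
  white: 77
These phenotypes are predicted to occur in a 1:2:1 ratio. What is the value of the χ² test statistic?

The 1:2:1 ratio has 4 parts, so with N = 338 the expected counts are:
  black: 338 × 1/4 = 84.5
  blue: 338 × 2/4 = 169
  white: 338 × 1/4 = 84.5
χ² = Σ (O − E)² / E
  black: (83 − 84.5)² / 84.5 = 0.0266
  blue: (178 − 169)² / 169 = 0.4793
  white: (77 − 84.5)² / 84.5 = 0.6657
χ² = 0.0266 + 0.4793 + 0.6657 = 1.1716 ≈ 1.172

1.172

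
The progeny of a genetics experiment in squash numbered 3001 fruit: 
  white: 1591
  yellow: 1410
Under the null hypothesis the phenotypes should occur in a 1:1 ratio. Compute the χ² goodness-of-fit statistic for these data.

10.917

The 1:1 ratio has 2 parts, so with N = 3001 the expected counts are:
  white: 3001 × 1/2 = 1500.5
  yellow: 3001 × 1/2 = 1500.5
χ² = Σ (O − E)² / E
  white: (1591 − 1500.5)² / 1500.5 = 5.4583
  yellow: (1410 − 1500.5)² / 1500.5 = 5.4583
χ² = 5.4583 + 5.4583 = 10.9166 ≈ 10.917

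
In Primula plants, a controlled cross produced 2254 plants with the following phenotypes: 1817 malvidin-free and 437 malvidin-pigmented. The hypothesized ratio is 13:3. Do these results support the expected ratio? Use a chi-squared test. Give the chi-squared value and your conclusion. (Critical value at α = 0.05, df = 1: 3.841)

The 13:3 ratio has 16 parts, so with N = 2254 the expected counts are:
  malvidin-free: 2254 × 13/16 = 1831.375
  malvidin-pigmented: 2254 × 3/16 = 422.625
χ² = Σ (O − E)² / E
  malvidin-free: (1817 − 1831.375)² / 1831.375 = 0.1128
  malvidin-pigmented: (437 − 422.625)² / 422.625 = 0.4889
χ² = 0.1128 + 0.4889 = 0.6017 ≈ 0.602
Degrees of freedom = 2 − 1 = 1; critical value at α = 0.05 is 3.841.
Since 0.602 < 3.841, we fail to reject the null hypothesis — the data are consistent with the 13:3 ratio.

0.602; consistent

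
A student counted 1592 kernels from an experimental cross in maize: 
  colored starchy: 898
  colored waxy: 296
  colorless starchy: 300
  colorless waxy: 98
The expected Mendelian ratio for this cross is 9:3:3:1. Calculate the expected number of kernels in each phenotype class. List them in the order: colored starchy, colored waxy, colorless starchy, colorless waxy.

895.5, 298.5, 298.5, 99.5

Total ratio parts = 16. Expected numbers out of 1592:
  colored starchy: 1592 × 9/16 = 895.5
  colored waxy: 1592 × 3/16 = 298.5
  colorless starchy: 1592 × 3/16 = 298.5
  colorless waxy: 1592 × 1/16 = 99.5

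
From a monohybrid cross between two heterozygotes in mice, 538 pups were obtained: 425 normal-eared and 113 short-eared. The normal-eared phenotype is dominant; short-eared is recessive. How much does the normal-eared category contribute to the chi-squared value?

For a monohybrid cross between heterozygotes with complete dominance, the expected phenotypic ratio is 3:1.
Under the 3:1 hypothesis (Σ ratio = 4, N = 538):
  normal-eared: 538 × 3/4 = 403.5
  short-eared: 538 × 1/4 = 134.5
Contribution of normal-eared: (425 − 403.5)² / 403.5 = 1.1456

1.146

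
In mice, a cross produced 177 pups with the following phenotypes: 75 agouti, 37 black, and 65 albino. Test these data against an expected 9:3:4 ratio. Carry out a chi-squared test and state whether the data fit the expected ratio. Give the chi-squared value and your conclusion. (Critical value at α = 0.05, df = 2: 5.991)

The 9:3:4 ratio has 16 parts, so with N = 177 the expected counts are:
  agouti: 177 × 9/16 = 99.5625
  black: 177 × 3/16 = 33.1875
  albino: 177 × 4/16 = 44.25
χ² = Σ (O − E)² / E
  agouti: (75 − 99.5625)² / 99.5625 = 6.0597
  black: (37 − 33.1875)² / 33.1875 = 0.4380
  albino: (65 − 44.25)² / 44.25 = 9.7302
χ² = 6.0597 + 0.4380 + 9.7302 = 16.2279 ≈ 16.228
Degrees of freedom = 3 − 1 = 2; critical value at α = 0.05 is 5.991.
Since 16.228 > 5.991, we reject the null hypothesis — the data do not fit the 9:3:4 ratio.

16.228; not consistent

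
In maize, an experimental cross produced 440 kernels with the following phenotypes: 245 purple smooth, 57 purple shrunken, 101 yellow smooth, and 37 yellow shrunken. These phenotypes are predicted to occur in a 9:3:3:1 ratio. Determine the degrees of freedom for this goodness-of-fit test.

3

A goodness-of-fit test with 4 phenotype classes has df = 4 − 1 = 3.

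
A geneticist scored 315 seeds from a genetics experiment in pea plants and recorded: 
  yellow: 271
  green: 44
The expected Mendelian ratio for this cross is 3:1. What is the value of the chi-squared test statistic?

Under the 3:1 hypothesis (Σ ratio = 4, N = 315):
  yellow: 315 × 3/4 = 236.25
  green: 315 × 1/4 = 78.75
χ² = Σ (O − E)² / E
  yellow: (271 − 236.25)² / 236.25 = 5.1114
  green: (44 − 78.75)² / 78.75 = 15.3341
χ² = 5.1114 + 15.3341 = 20.4455 ≈ 20.446

20.446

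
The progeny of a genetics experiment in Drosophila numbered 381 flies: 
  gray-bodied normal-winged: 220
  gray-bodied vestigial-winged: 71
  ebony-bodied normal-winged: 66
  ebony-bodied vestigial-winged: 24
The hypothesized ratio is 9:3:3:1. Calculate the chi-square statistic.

Under the 9:3:3:1 hypothesis (Σ ratio = 16, N = 381):
  gray-bodied normal-winged: 381 × 9/16 = 214.3125
  gray-bodied vestigial-winged: 381 × 3/16 = 71.4375
  ebony-bodied normal-winged: 381 × 3/16 = 71.4375
  ebony-bodied vestigial-winged: 381 × 1/16 = 23.8125
χ² = Σ (O − E)² / E
  gray-bodied normal-winged: (220 − 214.3125)² / 214.3125 = 0.1509
  gray-bodied vestigial-winged: (71 − 71.4375)² / 71.4375 = 0.0027
  ebony-bodied normal-winged: (66 − 71.4375)² / 71.4375 = 0.4139
  ebony-bodied vestigial-winged: (24 − 23.8125)² / 23.8125 = 0.0015
χ² = 0.1509 + 0.0027 + 0.4139 + 0.0015 = 0.569

0.569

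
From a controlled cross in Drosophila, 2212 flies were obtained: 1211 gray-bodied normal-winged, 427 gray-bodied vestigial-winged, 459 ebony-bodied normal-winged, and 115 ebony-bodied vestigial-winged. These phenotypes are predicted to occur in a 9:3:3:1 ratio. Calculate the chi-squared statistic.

Under the 9:3:3:1 hypothesis (Σ ratio = 16, N = 2212):
  gray-bodied normal-winged: 2212 × 9/16 = 1244.25
  gray-bodied vestigial-winged: 2212 × 3/16 = 414.75
  ebony-bodied normal-winged: 2212 × 3/16 = 414.75
  ebony-bodied vestigial-winged: 2212 × 1/16 = 138.25
χ² = Σ (O − E)² / E
  gray-bodied normal-winged: (1211 − 1244.25)² / 1244.25 = 0.8885
  gray-bodied vestigial-winged: (427 − 414.75)² / 414.75 = 0.3618
  ebony-bodied normal-winged: (459 − 414.75)² / 414.75 = 4.7211
  ebony-bodied vestigial-winged: (115 − 138.25)² / 138.25 = 3.9100
χ² = 0.8885 + 0.3618 + 4.7211 + 3.9100 = 9.8814 ≈ 9.881

9.881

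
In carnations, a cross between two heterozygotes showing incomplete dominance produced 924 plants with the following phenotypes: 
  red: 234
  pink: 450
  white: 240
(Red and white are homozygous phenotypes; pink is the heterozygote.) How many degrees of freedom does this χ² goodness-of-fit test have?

With incomplete dominance, a heterozygote × heterozygote cross gives a 1:2:1 phenotypic ratio.
A goodness-of-fit test with 3 phenotype classes has df = 3 − 1 = 2.

2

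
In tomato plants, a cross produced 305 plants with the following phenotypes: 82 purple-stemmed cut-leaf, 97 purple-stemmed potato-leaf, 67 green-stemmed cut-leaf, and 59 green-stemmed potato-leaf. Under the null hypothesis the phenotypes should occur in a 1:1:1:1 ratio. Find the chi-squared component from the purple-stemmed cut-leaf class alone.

0.434

Under the 1:1:1:1 hypothesis (Σ ratio = 4, N = 305):
  purple-stemmed cut-leaf: 305 × 1/4 = 76.25
  purple-stemmed potato-leaf: 305 × 1/4 = 76.25
  green-stemmed cut-leaf: 305 × 1/4 = 76.25
  green-stemmed potato-leaf: 305 × 1/4 = 76.25
Contribution of purple-stemmed cut-leaf: (82 − 76.25)² / 76.25 = 0.4336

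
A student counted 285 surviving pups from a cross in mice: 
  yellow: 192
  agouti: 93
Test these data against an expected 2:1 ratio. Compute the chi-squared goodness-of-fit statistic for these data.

Total ratio parts = 3. Expected numbers out of 285:
  yellow: 285 × 2/3 = 190
  agouti: 285 × 1/3 = 95
χ² = Σ (O − E)² / E
  yellow: (192 − 190)² / 190 = 0.0211
  agouti: (93 − 95)² / 95 = 0.0421
χ² = 0.0211 + 0.0421 = 0.0632 ≈ 0.063

0.063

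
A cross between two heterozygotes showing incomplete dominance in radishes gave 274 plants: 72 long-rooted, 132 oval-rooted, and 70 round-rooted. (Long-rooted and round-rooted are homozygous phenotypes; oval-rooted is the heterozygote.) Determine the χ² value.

0.394

With incomplete dominance, a heterozygote × heterozygote cross gives a 1:2:1 phenotypic ratio.
Expected counts for N = 274 under a 1:2:1 ratio (total parts = 4):
  long-rooted: 274 × 1/4 = 68.5
  oval-rooted: 274 × 2/4 = 137
  round-rooted: 274 × 1/4 = 68.5
χ² = Σ (O − E)² / E
  long-rooted: (72 − 68.5)² / 68.5 = 0.1788
  oval-rooted: (132 − 137)² / 137 = 0.1825
  round-rooted: (70 − 68.5)² / 68.5 = 0.0328
χ² = 0.1788 + 0.1825 + 0.0328 = 0.3941 ≈ 0.394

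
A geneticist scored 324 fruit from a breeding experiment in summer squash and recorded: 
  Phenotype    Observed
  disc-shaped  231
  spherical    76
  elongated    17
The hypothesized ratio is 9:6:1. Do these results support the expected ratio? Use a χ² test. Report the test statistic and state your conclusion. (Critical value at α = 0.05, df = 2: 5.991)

30.601; not consistent

Under the 9:6:1 hypothesis (Σ ratio = 16, N = 324):
  disc-shaped: 324 × 9/16 = 182.25
  spherical: 324 × 6/16 = 121.5
  elongated: 324 × 1/16 = 20.25
χ² = Σ (O − E)² / E
  disc-shaped: (231 − 182.25)² / 182.25 = 13.0401
  spherical: (76 − 121.5)² / 121.5 = 17.0391
  elongated: (17 − 20.25)² / 20.25 = 0.5216
χ² = 13.0401 + 17.0391 + 0.5216 = 30.6008 ≈ 30.601
Degrees of freedom = 3 − 1 = 2; critical value at α = 0.05 is 5.991.
Since 30.601 > 5.991, we reject the null hypothesis — the data do not fit the 9:6:1 ratio.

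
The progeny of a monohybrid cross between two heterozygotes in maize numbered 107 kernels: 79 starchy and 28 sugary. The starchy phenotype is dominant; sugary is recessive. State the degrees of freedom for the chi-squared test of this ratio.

For a monohybrid cross between heterozygotes with complete dominance, the expected phenotypic ratio is 3:1.
A goodness-of-fit test with 2 phenotype classes has df = 2 − 1 = 1.

1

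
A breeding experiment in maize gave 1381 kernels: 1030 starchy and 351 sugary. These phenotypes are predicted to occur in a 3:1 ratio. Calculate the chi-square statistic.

Under the 3:1 hypothesis (Σ ratio = 4, N = 1381):
  starchy: 1381 × 3/4 = 1035.75
  sugary: 1381 × 1/4 = 345.25
χ² = Σ (O − E)² / E
  starchy: (1030 − 1035.75)² / 1035.75 = 0.0319
  sugary: (351 − 345.25)² / 345.25 = 0.0958
χ² = 0.0319 + 0.0958 = 0.1277 ≈ 0.128

0.128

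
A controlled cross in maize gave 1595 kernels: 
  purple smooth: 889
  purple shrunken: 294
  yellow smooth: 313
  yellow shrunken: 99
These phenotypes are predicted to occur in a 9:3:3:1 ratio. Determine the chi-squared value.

0.815

The 9:3:3:1 ratio has 16 parts, so with N = 1595 the expected counts are:
  purple smooth: 1595 × 9/16 = 897.1875
  purple shrunken: 1595 × 3/16 = 299.0625
  yellow smooth: 1595 × 3/16 = 299.0625
  yellow shrunken: 1595 × 1/16 = 99.6875
χ² = Σ (O − E)² / E
  purple smooth: (889 − 897.1875)² / 897.1875 = 0.0747
  purple shrunken: (294 − 299.0625)² / 299.0625 = 0.0857
  yellow smooth: (313 − 299.0625)² / 299.0625 = 0.6495
  yellow shrunken: (99 − 99.6875)² / 99.6875 = 0.0047
χ² = 0.0747 + 0.0857 + 0.6495 + 0.0047 = 0.8146 ≈ 0.815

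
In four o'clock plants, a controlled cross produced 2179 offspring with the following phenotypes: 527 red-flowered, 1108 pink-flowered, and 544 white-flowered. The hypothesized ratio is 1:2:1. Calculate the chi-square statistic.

The 1:2:1 ratio has 4 parts, so with N = 2179 the expected counts are:
  red-flowered: 2179 × 1/4 = 544.75
  pink-flowered: 2179 × 2/4 = 1089.5
  white-flowered: 2179 × 1/4 = 544.75
χ² = Σ (O − E)² / E
  red-flowered: (527 − 544.75)² / 544.75 = 0.5784
  pink-flowered: (1108 − 1089.5)² / 1089.5 = 0.3141
  white-flowered: (544 − 544.75)² / 544.75 = 0.0010
χ² = 0.5784 + 0.3141 + 0.0010 = 0.8935 ≈ 0.894

0.894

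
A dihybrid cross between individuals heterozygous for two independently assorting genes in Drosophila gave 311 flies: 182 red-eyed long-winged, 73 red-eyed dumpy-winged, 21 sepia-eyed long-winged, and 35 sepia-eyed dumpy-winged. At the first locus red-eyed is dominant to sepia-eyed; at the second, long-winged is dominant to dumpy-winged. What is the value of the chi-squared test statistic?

A dihybrid F₂ with independent assortment and complete dominance at both loci gives a 9:3:3:1 phenotypic ratio.
Expected counts for N = 311 under a 9:3:3:1 ratio (total parts = 16):
  red-eyed long-winged: 311 × 9/16 = 174.9375
  red-eyed dumpy-winged: 311 × 3/16 = 58.3125
  sepia-eyed long-winged: 311 × 3/16 = 58.3125
  sepia-eyed dumpy-winged: 311 × 1/16 = 19.4375
χ² = Σ (O − E)² / E
  red-eyed long-winged: (182 − 174.9375)² / 174.9375 = 0.2851
  red-eyed dumpy-winged: (73 − 58.3125)² / 58.3125 = 3.6994
  sepia-eyed long-winged: (21 − 58.3125)² / 58.3125 = 23.8752
  sepia-eyed dumpy-winged: (35 − 19.4375)² / 19.4375 = 12.4600
χ² = 0.2851 + 3.6994 + 23.8752 + 12.4600 = 40.3197 ≈ 40.320

40.320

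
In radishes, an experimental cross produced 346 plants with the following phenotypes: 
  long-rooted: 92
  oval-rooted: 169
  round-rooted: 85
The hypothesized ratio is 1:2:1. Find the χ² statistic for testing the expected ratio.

0.468

Total ratio parts = 4. Expected numbers out of 346:
  long-rooted: 346 × 1/4 = 86.5
  oval-rooted: 346 × 2/4 = 173
  round-rooted: 346 × 1/4 = 86.5
χ² = Σ (O − E)² / E
  long-rooted: (92 − 86.5)² / 86.5 = 0.3497
  oval-rooted: (169 − 173)² / 173 = 0.0925
  round-rooted: (85 − 86.5)² / 86.5 = 0.0260
χ² = 0.3497 + 0.0925 + 0.0260 = 0.4682 ≈ 0.468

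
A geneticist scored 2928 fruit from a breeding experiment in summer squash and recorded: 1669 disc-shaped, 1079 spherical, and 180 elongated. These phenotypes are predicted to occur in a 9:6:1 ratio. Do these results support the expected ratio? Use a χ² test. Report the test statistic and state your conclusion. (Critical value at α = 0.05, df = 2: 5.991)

0.672; consistent

Expected counts for N = 2928 under a 9:6:1 ratio (total parts = 16):
  disc-shaped: 2928 × 9/16 = 1647
  spherical: 2928 × 6/16 = 1098
  elongated: 2928 × 1/16 = 183
χ² = Σ (O − E)² / E
  disc-shaped: (1669 − 1647)² / 1647 = 0.2939
  spherical: (1079 − 1098)² / 1098 = 0.3288
  elongated: (180 − 183)² / 183 = 0.0492
χ² = 0.2939 + 0.3288 + 0.0492 = 0.6719 ≈ 0.672
Degrees of freedom = 3 − 1 = 2; critical value at α = 0.05 is 5.991.
Since 0.672 < 5.991, we fail to reject the null hypothesis — the data are consistent with the 9:6:1 ratio.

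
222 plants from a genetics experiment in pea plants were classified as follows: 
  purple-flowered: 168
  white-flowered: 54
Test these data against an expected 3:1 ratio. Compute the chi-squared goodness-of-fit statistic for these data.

The 3:1 ratio has 4 parts, so with N = 222 the expected counts are:
  purple-flowered: 222 × 3/4 = 166.5
  white-flowered: 222 × 1/4 = 55.5
χ² = Σ (O − E)² / E
  purple-flowered: (168 − 166.5)² / 166.5 = 0.0135
  white-flowered: (54 − 55.5)² / 55.5 = 0.0405
χ² = 0.0135 + 0.0405 = 0.054

0.054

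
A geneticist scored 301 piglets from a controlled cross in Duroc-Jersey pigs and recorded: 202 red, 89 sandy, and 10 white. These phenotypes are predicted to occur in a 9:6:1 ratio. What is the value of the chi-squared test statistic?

Total ratio parts = 16. Expected numbers out of 301:
  red: 301 × 9/16 = 169.3125
  sandy: 301 × 6/16 = 112.875
  white: 301 × 1/16 = 18.8125
χ² = Σ (O − E)² / E
  red: (202 − 169.3125)² / 169.3125 = 6.3107
  sandy: (89 − 112.875)² / 112.875 = 5.0500
  white: (10 − 18.8125)² / 18.8125 = 4.1281
χ² = 6.3107 + 5.0500 + 4.1281 = 15.4888 ≈ 15.489

15.489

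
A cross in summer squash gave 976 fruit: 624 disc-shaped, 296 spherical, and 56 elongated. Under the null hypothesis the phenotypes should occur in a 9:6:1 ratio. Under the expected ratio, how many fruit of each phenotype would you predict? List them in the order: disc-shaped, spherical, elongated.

Total ratio parts = 16. Expected numbers out of 976:
  disc-shaped: 976 × 9/16 = 549
  spherical: 976 × 6/16 = 366
  elongated: 976 × 1/16 = 61

549, 366, 61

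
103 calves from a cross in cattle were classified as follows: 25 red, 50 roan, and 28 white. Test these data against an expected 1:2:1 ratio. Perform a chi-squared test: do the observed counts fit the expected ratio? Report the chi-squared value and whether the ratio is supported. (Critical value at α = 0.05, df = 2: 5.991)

0.262; consistent

Under the 1:2:1 hypothesis (Σ ratio = 4, N = 103):
  red: 103 × 1/4 = 25.75
  roan: 103 × 2/4 = 51.5
  white: 103 × 1/4 = 25.75
χ² = Σ (O − E)² / E
  red: (25 − 25.75)² / 25.75 = 0.0218
  roan: (50 − 51.5)² / 51.5 = 0.0437
  white: (28 − 25.75)² / 25.75 = 0.1966
χ² = 0.0218 + 0.0437 + 0.1966 = 0.2621 ≈ 0.262
Degrees of freedom = 3 − 1 = 2; critical value at α = 0.05 is 5.991.
Since 0.262 < 5.991, we fail to reject the null hypothesis — the data are consistent with the 1:2:1 ratio.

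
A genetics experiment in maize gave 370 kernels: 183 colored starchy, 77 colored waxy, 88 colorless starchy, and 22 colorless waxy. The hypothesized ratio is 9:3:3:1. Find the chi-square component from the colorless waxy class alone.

Under the 9:3:3:1 hypothesis (Σ ratio = 16, N = 370):
  colored starchy: 370 × 9/16 = 208.125
  colored waxy: 370 × 3/16 = 69.375
  colorless starchy: 370 × 3/16 = 69.375
  colorless waxy: 370 × 1/16 = 23.125
Contribution of colorless waxy: (22 − 23.125)² / 23.125 = 0.0547

0.055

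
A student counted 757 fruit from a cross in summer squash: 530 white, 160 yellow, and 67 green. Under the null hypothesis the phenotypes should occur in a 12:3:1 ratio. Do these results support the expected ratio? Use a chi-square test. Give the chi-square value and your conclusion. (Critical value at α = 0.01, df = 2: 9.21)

Under the 12:3:1 hypothesis (Σ ratio = 16, N = 757):
  white: 757 × 12/16 = 567.75
  yellow: 757 × 3/16 = 141.9375
  green: 757 × 1/16 = 47.3125
χ² = Σ (O − E)² / E
  white: (530 − 567.75)² / 567.75 = 2.5100
  yellow: (160 − 141.9375)² / 141.9375 = 2.2986
  green: (67 − 47.3125)² / 47.3125 = 8.1923
χ² = 2.5100 + 2.2986 + 8.1923 = 13.0009 ≈ 13.001
Degrees of freedom = 3 − 1 = 2; critical value at α = 0.01 is 9.21.
Since 13.001 > 9.21, we reject the null hypothesis — the data do not fit the 12:3:1 ratio.

13.001; not consistent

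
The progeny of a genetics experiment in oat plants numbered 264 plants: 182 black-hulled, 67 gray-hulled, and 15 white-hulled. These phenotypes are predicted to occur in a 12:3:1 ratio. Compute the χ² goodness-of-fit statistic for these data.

7.616

Total ratio parts = 16. Expected numbers out of 264:
  black-hulled: 264 × 12/16 = 198
  gray-hulled: 264 × 3/16 = 49.5
  white-hulled: 264 × 1/16 = 16.5
χ² = Σ (O − E)² / E
  black-hulled: (182 − 198)² / 198 = 1.2929
  gray-hulled: (67 − 49.5)² / 49.5 = 6.1869
  white-hulled: (15 − 16.5)² / 16.5 = 0.1364
χ² = 1.2929 + 6.1869 + 0.1364 = 7.6162 ≈ 7.616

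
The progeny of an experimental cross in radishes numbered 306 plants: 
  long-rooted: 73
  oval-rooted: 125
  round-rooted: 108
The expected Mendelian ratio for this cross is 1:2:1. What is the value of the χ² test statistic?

The 1:2:1 ratio has 4 parts, so with N = 306 the expected counts are:
  long-rooted: 306 × 1/4 = 76.5
  oval-rooted: 306 × 2/4 = 153
  round-rooted: 306 × 1/4 = 76.5
χ² = Σ (O − E)² / E
  long-rooted: (73 − 76.5)² / 76.5 = 0.1601
  oval-rooted: (125 − 153)² / 153 = 5.1242
  round-rooted: (108 − 76.5)² / 76.5 = 12.9706
χ² = 0.1601 + 5.1242 + 12.9706 = 18.2549 ≈ 18.255

18.255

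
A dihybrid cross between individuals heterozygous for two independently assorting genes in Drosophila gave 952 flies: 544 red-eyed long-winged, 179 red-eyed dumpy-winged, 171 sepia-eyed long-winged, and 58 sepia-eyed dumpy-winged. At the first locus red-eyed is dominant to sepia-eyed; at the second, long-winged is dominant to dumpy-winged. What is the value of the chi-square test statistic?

A dihybrid F₂ with independent assortment and complete dominance at both loci gives a 9:3:3:1 phenotypic ratio.
Under the 9:3:3:1 hypothesis (Σ ratio = 16, N = 952):
  red-eyed long-winged: 952 × 9/16 = 535.5
  red-eyed dumpy-winged: 952 × 3/16 = 178.5
  sepia-eyed long-winged: 952 × 3/16 = 178.5
  sepia-eyed dumpy-winged: 952 × 1/16 = 59.5
χ² = Σ (O − E)² / E
  red-eyed long-winged: (544 − 535.5)² / 535.5 = 0.1349
  red-eyed dumpy-winged: (179 − 178.5)² / 178.5 = 0.0014
  sepia-eyed long-winged: (171 − 178.5)² / 178.5 = 0.3151
  sepia-eyed dumpy-winged: (58 − 59.5)² / 59.5 = 0.0378
χ² = 0.1349 + 0.0014 + 0.3151 + 0.0378 = 0.4892 ≈ 0.489

0.489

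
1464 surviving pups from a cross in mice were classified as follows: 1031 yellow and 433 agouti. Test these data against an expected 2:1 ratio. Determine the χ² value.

9.298

Under the 2:1 hypothesis (Σ ratio = 3, N = 1464):
  yellow: 1464 × 2/3 = 976
  agouti: 1464 × 1/3 = 488
χ² = Σ (O − E)² / E
  yellow: (1031 − 976)² / 976 = 3.0994
  agouti: (433 − 488)² / 488 = 6.1988
χ² = 3.0994 + 6.1988 = 9.2982 ≈ 9.298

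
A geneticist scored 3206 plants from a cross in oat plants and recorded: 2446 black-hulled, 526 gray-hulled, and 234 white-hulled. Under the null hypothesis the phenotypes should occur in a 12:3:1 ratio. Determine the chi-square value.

Expected counts for N = 3206 under a 12:3:1 ratio (total parts = 16):
  black-hulled: 3206 × 12/16 = 2404.5
  gray-hulled: 3206 × 3/16 = 601.125
  white-hulled: 3206 × 1/16 = 200.375
χ² = Σ (O − E)² / E
  black-hulled: (2446 − 2404.5)² / 2404.5 = 0.7163
  gray-hulled: (526 − 601.125)² / 601.125 = 9.3887
  white-hulled: (234 − 200.375)² / 200.375 = 5.6426
χ² = 0.7163 + 9.3887 + 5.6426 = 15.7476 ≈ 15.748

15.748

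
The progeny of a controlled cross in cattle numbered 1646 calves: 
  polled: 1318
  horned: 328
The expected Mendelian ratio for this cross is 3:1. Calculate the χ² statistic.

22.591

Expected counts for N = 1646 under a 3:1 ratio (total parts = 4):
  polled: 1646 × 3/4 = 1234.5
  horned: 1646 × 1/4 = 411.5
χ² = Σ (O − E)² / E
  polled: (1318 − 1234.5)² / 1234.5 = 5.6478
  horned: (328 − 411.5)² / 411.5 = 16.9435
χ² = 5.6478 + 16.9435 = 22.5913 ≈ 22.591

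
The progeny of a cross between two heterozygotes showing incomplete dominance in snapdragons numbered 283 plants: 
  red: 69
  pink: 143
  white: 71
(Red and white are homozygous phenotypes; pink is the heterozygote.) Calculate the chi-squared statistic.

With incomplete dominance, a heterozygote × heterozygote cross gives a 1:2:1 phenotypic ratio.
The 1:2:1 ratio has 4 parts, so with N = 283 the expected counts are:
  red: 283 × 1/4 = 70.75
  pink: 283 × 2/4 = 141.5
  white: 283 × 1/4 = 70.75
χ² = Σ (O − E)² / E
  red: (69 − 70.75)² / 70.75 = 0.0433
  pink: (143 − 141.5)² / 141.5 = 0.0159
  white: (71 − 70.75)² / 70.75 = 0.0009
χ² = 0.0433 + 0.0159 + 0.0009 = 0.0601 ≈ 0.060

0.060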